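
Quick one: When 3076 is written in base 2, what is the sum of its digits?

3076 in base 2 is 110000000100.
Digit sum: 1+1+0+0+0+0+0+0+0+1+0+0 = 3.

3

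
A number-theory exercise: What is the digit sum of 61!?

61! = 507580213877224798800856812176625227226004528988036003099405939480985600000000000000
Sum of its 84 digits: 315.

315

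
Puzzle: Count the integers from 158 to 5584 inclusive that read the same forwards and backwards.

The integers in [158, 5584] that read the same forwards and backwards: 161, 171, 181, 191, 202, 212, …, 5445, 5555.
130 qualify.

130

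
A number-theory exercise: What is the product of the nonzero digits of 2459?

360

2×4×5×9 = 360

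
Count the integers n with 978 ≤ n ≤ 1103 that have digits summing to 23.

2

The integers in [978, 1103] that have digits summing to 23: 986, 995.
2 qualify.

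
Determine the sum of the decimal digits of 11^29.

140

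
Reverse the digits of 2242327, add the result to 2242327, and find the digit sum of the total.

Reversal of 2242327 is 7232422; 2242327 + 7232422 = 9474749.
Digit sum of 9474749: 9+4+7+4+7+4+9 = 44.

44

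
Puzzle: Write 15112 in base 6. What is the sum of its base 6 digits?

22

15112 in base 6 is 153544.
Digit sum: 1+5+3+5+4+4 = 22.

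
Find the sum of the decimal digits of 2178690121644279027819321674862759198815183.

2+1+7+8+6+9+0+1+2+1+6+4+4+2+7+9+0+2+7+8+1+9+3+2+1+6+7+4+8+6+2+7+5+9+1+9+8+8+1+5+1+8+3 = 200

200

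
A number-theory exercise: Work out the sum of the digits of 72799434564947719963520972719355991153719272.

226

7+2+7+9+9+4+3+4+5+6+4+9+4+7+7+1+9+9+6+3+5+2+0+9+7+2+7+1+9+3+5+5+9+9+1+1+5+3+7+1+9+2+7+2 = 226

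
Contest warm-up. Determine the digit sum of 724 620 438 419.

50

7+2+4+6+2+0+4+3+8+4+1+9 = 50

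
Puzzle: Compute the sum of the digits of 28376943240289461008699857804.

2+8+3+7+6+9+4+3+2+4+0+2+8+9+4+6+1+0+0+8+6+9+9+8+5+7+8+0+4 = 142

142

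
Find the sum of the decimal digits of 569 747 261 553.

60

5+6+9+7+4+7+2+6+1+5+5+3 = 60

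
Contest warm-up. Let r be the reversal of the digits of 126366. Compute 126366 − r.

-537255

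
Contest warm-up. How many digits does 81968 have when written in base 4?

81968 in base 4 is 110000300, which has 9 digits.

9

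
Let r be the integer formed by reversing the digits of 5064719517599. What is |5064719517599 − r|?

4892439657006

Reverse of 5064719517599 is 9957159174605.
|5064719517599 − 9957159174605| = 4892439657006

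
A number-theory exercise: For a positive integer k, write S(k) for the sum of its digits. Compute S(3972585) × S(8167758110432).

2067

S(3972585) = 3+9+7+2+5+8+5 = 39.
S(8167758110432) = 8+1+6+7+7+5+8+1+1+0+4+3+2 = 53.
39 · 53 = 2067.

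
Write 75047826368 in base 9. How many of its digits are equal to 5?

1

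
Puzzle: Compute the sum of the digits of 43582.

22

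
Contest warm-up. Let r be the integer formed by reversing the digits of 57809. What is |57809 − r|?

Reverse of 57809 is 90875.
|57809 − 90875| = 33066

33066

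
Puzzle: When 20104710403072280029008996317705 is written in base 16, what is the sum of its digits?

200

20104710403072280029008996317705 in base 16 is FDC1D2AA9A24F5D802B807BA09.
Digit sum: 15+13+12+1+13+2+10+10+9+10+2+4+15+5+13+8+0+2+11+8+0+7+11+10+0+9 = 200.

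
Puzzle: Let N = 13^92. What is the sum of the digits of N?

13^92 = 3039403870834444806340783731173053535443315083722268135359571800908254256906888713534531284301087613681
Sum of its 103 digits: 421.

421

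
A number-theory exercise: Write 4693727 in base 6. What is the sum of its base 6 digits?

27

4693727 in base 6 is 244334115.
Digit sum: 2+4+4+3+3+4+1+1+5 = 27.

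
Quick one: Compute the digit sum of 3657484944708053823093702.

111

3+6+5+7+4+8+4+9+4+4+7+0+8+0+5+3+8+2+3+0+9+3+7+0+2 = 111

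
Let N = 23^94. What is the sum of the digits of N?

23^94 = 100557990409765022546603929176659007546387076810822331648084257522325773843526088137670387099694093803384911561408242773206977009
Sum of its 129 digits: 571.

571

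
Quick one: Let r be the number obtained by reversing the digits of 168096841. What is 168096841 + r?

316787702

Reverse of 168096841 is 148690861.
168096841 + 148690861 = 316787702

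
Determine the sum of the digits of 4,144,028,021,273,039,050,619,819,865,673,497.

4+1+4+4+0+2+8+0+2+1+2+7+3+0+3+9+0+5+0+6+1+9+8+1+9+8+6+5+6+7+3+4+9+7 = 144

144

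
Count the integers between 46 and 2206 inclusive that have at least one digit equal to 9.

The integers in [46, 2206] that have at least one digit equal to 9: 49, 59, 69, 79, 89, 90, …, 2198, 2199.
576 qualify.

576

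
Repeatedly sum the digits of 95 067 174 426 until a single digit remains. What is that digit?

6

9+5+0+6+7+1+7+4+4+2+6 = 51
5+1 = 6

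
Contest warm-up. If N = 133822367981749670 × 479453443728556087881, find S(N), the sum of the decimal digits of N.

180

133822367981749670 × 479453443728556087881 = 64161595176759941333368943180662749270
Sum of its 38 digits: 180.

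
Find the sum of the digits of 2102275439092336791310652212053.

2+1+0+2+2+7+5+4+3+9+0+9+2+3+3+6+7+9+1+3+1+0+6+5+2+2+1+2+0+5+3 = 105

105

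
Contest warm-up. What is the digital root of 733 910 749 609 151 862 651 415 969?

1

7+3+3+9+1+0+7+4+9+6+0+9+1+5+1+8+6+2+6+5+1+4+1+5+9+6+9 = 127
1+2+7 = 10
1+0 = 1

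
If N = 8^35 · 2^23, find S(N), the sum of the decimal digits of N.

166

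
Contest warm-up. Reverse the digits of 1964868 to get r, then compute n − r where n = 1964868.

Reverse of 1964868 is 8684691.
1964868 − 8684691 = -6719823

-6719823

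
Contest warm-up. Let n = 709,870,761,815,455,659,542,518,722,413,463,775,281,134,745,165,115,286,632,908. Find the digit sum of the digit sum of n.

First digit sum: 267.
2+6+7 = 15.

15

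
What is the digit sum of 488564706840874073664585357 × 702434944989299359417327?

237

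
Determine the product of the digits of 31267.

3×1×2×6×7 = 252

252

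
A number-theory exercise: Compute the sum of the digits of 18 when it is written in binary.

2

18 in base 2 is 10010.
Digit sum: 1+0+0+1+0 = 2.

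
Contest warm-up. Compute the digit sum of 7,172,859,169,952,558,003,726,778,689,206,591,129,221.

7+1+7+2+8+5+9+1+6+9+9+5+2+5+5+8+0+0+3+7+2+6+7+7+8+6+8+9+2+0+6+5+9+1+1+2+9+2+2+1 = 192

192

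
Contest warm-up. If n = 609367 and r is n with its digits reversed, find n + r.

Reverse of 609367 is 763906.
609367 + 763906 = 1373273

1373273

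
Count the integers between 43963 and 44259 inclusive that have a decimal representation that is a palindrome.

3

The integers in [43963, 44259] that have a decimal representation that is a palindrome: 44044, 44144, 44244.
3 qualify.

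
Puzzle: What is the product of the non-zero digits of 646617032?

6×4×6×6×1×7×3×2 = 36288

36288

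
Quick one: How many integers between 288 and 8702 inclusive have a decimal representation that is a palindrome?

148

The integers in [288, 8702] that have a decimal representation that is a palindrome: 292, 303, 313, 323, 333, 343, …, 8558, 8668.
148 qualify.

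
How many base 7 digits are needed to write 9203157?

9

9203157 in base 7 is 141140235, which has 9 digits.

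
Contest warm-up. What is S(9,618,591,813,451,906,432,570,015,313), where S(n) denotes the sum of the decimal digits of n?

9+6+1+8+5+9+1+8+1+3+4+5+1+9+0+6+4+3+2+5+7+0+0+1+5+3+1+3 = 110

110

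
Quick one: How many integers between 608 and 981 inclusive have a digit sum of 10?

13

The integers in [608, 981] that have a digit sum of 10: 613, 622, 631, 640, 703, 712, …, 901, 910.
13 qualify.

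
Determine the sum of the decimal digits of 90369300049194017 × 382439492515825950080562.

90369300049194017 × 382439492515825950080562 = 34560789249824164926910246103904318397554
Sum of its 41 digits: 183.

183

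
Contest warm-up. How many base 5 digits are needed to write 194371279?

12

194371279 in base 5 is 344224340104, which has 12 digits.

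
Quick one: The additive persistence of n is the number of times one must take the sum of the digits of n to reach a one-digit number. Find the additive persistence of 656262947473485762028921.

2

656262947473485762028921 → 115 → 7 (2 steps)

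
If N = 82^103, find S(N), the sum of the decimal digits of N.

928

82^103 = 132686517441513244111225587492420539729722593313714217827377620906644373338237359944452727878988311651377571872288819722347633861743847454494908819785858229566567822905304408192731118486558624186368
Sum of its 198 digits: 928.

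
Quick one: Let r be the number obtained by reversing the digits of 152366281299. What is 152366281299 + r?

Reverse of 152366281299 is 992182663251.
152366281299 + 992182663251 = 1144548944550

1144548944550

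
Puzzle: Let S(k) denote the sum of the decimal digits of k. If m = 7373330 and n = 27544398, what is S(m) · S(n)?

1092

S(7373330) = 7+3+7+3+3+3+0 = 26.
S(27544398) = 2+7+5+4+4+3+9+8 = 42.
26 · 42 = 1092.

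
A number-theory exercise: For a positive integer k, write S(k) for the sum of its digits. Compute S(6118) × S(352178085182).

S(6118) = 6+1+1+8 = 16.
S(352178085182) = 3+5+2+1+7+8+0+8+5+1+8+2 = 50.
16 · 50 = 800.

800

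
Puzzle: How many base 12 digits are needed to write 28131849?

28131849 in base 12 is 9508009, which has 7 digits.

7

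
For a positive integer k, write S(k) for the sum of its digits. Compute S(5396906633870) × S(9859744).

S(5396906633870) = 5+3+9+6+9+0+6+6+3+3+8+7+0 = 65.
S(9859744) = 9+8+5+9+7+4+4 = 46.
65 · 46 = 2990.

2990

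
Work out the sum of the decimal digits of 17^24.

109

17^24 = 339448671314611904643504117121
Sum of its 30 digits: 109.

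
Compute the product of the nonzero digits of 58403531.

7200

5×8×4×3×5×3×1 = 7200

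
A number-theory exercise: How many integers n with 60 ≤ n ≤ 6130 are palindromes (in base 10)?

146

The integers in [60, 6130] that are palindromes (in base 10): 66, 77, 88, 99, 101, 111, …, 6006, 6116.
146 qualify.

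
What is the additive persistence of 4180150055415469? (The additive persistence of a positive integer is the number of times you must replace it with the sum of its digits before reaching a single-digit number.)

4180150055415469 → 58 → 13 → 4 (3 steps)

3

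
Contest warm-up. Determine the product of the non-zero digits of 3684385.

69120

3×6×8×4×3×8×5 = 69120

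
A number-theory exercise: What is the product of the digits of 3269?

324

3×2×6×9 = 324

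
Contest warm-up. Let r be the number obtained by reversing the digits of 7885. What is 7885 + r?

13772

Reverse of 7885 is 5887.
7885 + 5887 = 13772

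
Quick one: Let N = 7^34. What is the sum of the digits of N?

142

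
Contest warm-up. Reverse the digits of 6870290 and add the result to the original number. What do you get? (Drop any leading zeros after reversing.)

7791076

Reverse of 6870290 is 920786.
6870290 + 920786 = 7791076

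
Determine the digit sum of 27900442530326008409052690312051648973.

2+7+9+0+0+4+4+2+5+3+0+3+2+6+0+0+8+4+0+9+0+5+2+6+9+0+3+1+2+0+5+1+6+4+8+9+7+3 = 139

139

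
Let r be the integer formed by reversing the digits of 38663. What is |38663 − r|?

1980

Reverse of 38663 is 36683.
|38663 − 36683| = 1980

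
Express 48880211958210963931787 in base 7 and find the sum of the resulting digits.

77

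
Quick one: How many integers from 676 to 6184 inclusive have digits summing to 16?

412

The integers in [676, 6184] that have digits summing to 16: 682, 691, 709, 718, 727, 736, …, 6172, 6181.
412 qualify.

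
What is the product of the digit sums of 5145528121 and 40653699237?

1836

S(5145528121) = 5+1+4+5+5+2+8+1+2+1 = 34.
S(40653699237) = 4+0+6+5+3+6+9+9+2+3+7 = 54.
34 · 54 = 1836.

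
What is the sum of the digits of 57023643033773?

53

5+7+0+2+3+6+4+3+0+3+3+7+7+3 = 53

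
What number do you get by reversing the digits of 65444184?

Reversing 65444184 gives 48144456.

48144456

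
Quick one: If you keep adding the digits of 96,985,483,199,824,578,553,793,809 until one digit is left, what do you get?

1

9+6+9+8+5+4+8+3+1+9+9+8+2+4+5+7+8+5+5+3+7+9+3+8+0+9 = 154
1+5+4 = 10
1+0 = 1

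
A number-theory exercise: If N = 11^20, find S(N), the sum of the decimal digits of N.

94

11^20 = 672749994932560009201
Sum of its 21 digits: 94.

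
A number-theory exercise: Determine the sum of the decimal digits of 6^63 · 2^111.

378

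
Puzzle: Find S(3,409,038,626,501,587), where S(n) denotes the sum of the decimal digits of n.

67

3+4+0+9+0+3+8+6+2+6+5+0+1+5+8+7 = 67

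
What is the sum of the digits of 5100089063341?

40

5+1+0+0+0+8+9+0+6+3+3+4+1 = 40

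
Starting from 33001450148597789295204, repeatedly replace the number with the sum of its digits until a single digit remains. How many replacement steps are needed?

3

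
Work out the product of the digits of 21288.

256

2×1×2×8×8 = 256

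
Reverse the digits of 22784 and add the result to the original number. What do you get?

Reverse of 22784 is 48722.
22784 + 48722 = 71506

71506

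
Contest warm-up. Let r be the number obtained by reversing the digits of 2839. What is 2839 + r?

12221

Reverse of 2839 is 9382.
2839 + 9382 = 12221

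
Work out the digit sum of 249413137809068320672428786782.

2+4+9+4+1+3+1+3+7+8+0+9+0+6+8+3+2+0+6+7+2+4+2+8+7+8+6+7+8+2 = 137

137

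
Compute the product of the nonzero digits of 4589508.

57600

4×5×8×9×5×8 = 57600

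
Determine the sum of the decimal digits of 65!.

65! = 8247650592082470666723170306785496252186258551345437492922123134388955774976000000000000000
Sum of its 91 digits: 351.

351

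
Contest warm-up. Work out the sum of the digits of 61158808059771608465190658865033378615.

179

6+1+1+5+8+8+0+8+0+5+9+7+7+1+6+0+8+4+6+5+1+9+0+6+5+8+8+6+5+0+3+3+3+7+8+6+1+5 = 179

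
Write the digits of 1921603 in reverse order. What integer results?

Reversing 1921603 gives 3061291.

3061291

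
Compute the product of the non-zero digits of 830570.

840

8×3×5×7 = 840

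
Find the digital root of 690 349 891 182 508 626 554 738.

6+9+0+3+4+9+8+9+1+1+8+2+5+0+8+6+2+6+5+5+4+7+3+8 = 119
1+1+9 = 11
1+1 = 2
(Equivalently, 690 349 891 182 508 626 554 738 mod 9 = 2.)

2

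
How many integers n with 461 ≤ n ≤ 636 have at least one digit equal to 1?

The integers in [461, 636] that have at least one digit equal to 1: 461, 471, 481, 491, 501, 510, …, 621, 631.
36 qualify.

36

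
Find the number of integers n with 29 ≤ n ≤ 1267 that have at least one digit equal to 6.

320

The integers in [29, 1267] that have at least one digit equal to 6: 36, 46, 56, 60, 61, 62, …, 1266, 1267.
320 qualify.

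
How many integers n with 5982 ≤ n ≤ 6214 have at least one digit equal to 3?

42

The integers in [5982, 6214] that have at least one digit equal to 3: 5983, 5993, 6003, 6013, 6023, 6030, …, 6203, 6213.
42 qualify.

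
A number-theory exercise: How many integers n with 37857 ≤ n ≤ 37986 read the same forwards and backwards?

2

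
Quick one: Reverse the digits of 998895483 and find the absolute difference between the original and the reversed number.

Reverse of 998895483 is 384598899.
|998895483 − 384598899| = 614296584

614296584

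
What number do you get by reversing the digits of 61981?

Reversing 61981 gives 18916.

18916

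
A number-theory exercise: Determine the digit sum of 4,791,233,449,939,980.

84

4+7+9+1+2+3+3+4+4+9+9+3+9+9+8+0 = 84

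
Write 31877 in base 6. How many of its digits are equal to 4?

1

31877 in base 6 is 403325.
The digit 4 appears 1 time.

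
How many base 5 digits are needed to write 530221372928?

530221372928 in base 5 is 32141343132413203, which has 17 digits.

17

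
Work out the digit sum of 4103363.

20

4+1+0+3+3+6+3 = 20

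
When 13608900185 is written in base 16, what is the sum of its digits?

13608900185 in base 16 is 32B275659.
Digit sum: 3+2+11+2+7+5+6+5+9 = 50.

50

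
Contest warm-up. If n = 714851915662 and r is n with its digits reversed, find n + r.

981371074079

Reverse of 714851915662 is 266519158417.
714851915662 + 266519158417 = 981371074079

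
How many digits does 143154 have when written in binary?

143154 in base 2 is 100010111100110010, which has 18 digits.

18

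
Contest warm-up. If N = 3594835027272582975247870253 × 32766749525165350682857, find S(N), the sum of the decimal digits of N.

3594835027272582975247870253 × 32766749525165350682857 = 117791058922931678676244023182980807900168487352821
Sum of its 51 digits: 227.

227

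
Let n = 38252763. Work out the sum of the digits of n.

36

3+8+2+5+2+7+6+3 = 36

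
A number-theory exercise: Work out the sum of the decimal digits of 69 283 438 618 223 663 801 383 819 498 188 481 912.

184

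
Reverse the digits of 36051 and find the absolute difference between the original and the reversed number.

20988

Reverse of 36051 is 15063.
|36051 − 15063| = 20988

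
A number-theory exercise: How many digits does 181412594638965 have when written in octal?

16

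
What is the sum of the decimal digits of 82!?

82! = 475364333701284174842138206989404946643813294067993328617160934076743994734899148613007131808479167119360000000000000000000
Sum of its 123 digits: 477.

477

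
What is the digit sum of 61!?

61! = 507580213877224798800856812176625227226004528988036003099405939480985600000000000000
Sum of its 84 digits: 315.

315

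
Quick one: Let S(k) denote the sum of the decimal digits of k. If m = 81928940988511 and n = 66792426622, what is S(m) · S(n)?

S(81928940988511) = 8+1+9+2+8+9+4+0+9+8+8+5+1+1 = 73.
S(66792426622) = 6+6+7+9+2+4+2+6+6+2+2 = 52.
73 · 52 = 3796.

3796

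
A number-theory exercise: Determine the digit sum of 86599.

37

8+6+5+9+9 = 37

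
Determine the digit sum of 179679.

39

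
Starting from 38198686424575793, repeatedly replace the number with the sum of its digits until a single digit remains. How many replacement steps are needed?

38198686424575793 → 95 → 14 → 5 (3 steps)

3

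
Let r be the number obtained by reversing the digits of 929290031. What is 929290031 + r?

Reverse of 929290031 is 130092929.
929290031 + 130092929 = 1059382960

1059382960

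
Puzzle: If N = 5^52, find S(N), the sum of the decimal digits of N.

130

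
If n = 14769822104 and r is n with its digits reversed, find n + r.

Reverse of 14769822104 is 40122896741.
14769822104 + 40122896741 = 54892718845

54892718845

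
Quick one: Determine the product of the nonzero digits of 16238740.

8064

1×6×2×3×8×7×4 = 8064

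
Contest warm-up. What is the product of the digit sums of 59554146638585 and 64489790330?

3922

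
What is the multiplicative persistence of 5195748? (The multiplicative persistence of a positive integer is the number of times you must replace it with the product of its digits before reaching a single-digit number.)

2

5195748 → 50400 → 0 (2 steps)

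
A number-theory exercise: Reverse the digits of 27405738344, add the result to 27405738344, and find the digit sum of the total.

67

Reversal of 27405738344 is 44383750472; 27405738344 + 44383750472 = 71789488816.
Digit sum of 71789488816: 7+1+7+8+9+4+8+8+8+1+6 = 67.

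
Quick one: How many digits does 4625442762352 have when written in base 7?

4625442762352 in base 7 is 655114532525626, which has 15 digits.

15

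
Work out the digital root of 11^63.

The digital root of n equals n mod 9 (or 9 when 9 | n), so we need 11^63 mod 9.
11^63 ≡ 8 (mod 9), so the digital root is 8.

8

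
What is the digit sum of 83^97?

839

83^97 = 1414408835043615230172919647651364541965663299340044447503862967248317496868917482025252290376086868941268705122669233558950857250099349468627622136227039282517749517268132023119949248723
Sum of its 187 digits: 839.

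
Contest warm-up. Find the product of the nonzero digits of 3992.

486

3×9×9×2 = 486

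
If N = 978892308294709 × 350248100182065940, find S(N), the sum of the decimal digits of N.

124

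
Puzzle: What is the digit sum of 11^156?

11^156 = 2865885826865502860706209713343537615899546066000117052058772356863645508827770177698297181941989172868591385796617874215765207338063344812066666055829387758580561
Sum of its 163 digits: 784.

784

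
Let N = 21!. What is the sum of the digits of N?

63

21! = 51090942171709440000
Sum of its 20 digits: 63.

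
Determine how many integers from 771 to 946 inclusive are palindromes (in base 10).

17

The integers in [771, 946] that are palindromes (in base 10): 777, 787, 797, 808, 818, 828, …, 929, 939.
17 qualify.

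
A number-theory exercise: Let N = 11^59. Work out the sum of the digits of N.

257

11^59 = 27680149049219827234040845032752615876276219551518008056540691
Sum of its 62 digits: 257.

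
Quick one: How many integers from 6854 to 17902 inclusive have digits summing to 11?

The integers in [6854, 17902] that have digits summing to 11: 7004, 7013, 7022, 7031, 7040, 7103, …, 17210, 17300.
304 qualify.

304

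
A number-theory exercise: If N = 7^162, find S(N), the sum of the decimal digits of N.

523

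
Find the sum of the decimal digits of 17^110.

17^110 = 2235534371737781676471481106869168774683632990207206165205681049579049219810734727896505785102349994765800270836204275585382317719892449
Sum of its 136 digits: 631.

631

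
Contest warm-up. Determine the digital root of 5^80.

7

The digital root of n equals n mod 9 (or 9 when 9 | n), so we need 5^80 mod 9.
5^80 ≡ 7 (mod 9), so the digital root is 7.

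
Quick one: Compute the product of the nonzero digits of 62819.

6×2×8×1×9 = 864

864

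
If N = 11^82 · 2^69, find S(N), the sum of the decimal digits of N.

497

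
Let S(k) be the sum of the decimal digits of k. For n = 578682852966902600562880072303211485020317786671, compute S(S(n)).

First digit sum: 202.
2+0+2 = 4.

4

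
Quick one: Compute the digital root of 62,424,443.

2

6+2+4+2+4+4+4+3 = 29
2+9 = 11
1+1 = 2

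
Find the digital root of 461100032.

4+6+1+1+0+0+0+3+2 = 17
1+7 = 8

8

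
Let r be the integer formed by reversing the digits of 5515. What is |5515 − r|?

360

Reverse of 5515 is 5155.
|5515 − 5155| = 360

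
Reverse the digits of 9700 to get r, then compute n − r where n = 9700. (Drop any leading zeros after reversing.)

9621

Reverse of 9700 is 79.
9700 − 79 = 9621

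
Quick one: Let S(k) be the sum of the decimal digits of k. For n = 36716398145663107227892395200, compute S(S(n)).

First digit sum: 125.
1+2+5 = 8.

8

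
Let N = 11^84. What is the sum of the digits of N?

397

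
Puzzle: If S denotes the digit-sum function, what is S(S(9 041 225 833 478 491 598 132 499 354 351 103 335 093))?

15

First digit sum: 168.
1+6+8 = 15.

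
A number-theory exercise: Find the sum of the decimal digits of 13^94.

481

13^94 = 513659254171021172271592450568246047489920249149063314875767634353494969417264192587335787046883806712089
Sum of its 105 digits: 481.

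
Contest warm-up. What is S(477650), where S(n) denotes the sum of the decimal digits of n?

29

4+7+7+6+5+0 = 29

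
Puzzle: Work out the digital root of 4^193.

4

The digital root of n equals n mod 9 (or 9 when 9 | n), so we need 4^193 mod 9.
4^193 ≡ 4 (mod 9), so the digital root is 4.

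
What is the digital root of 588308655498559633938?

3

5+8+8+3+0+8+6+5+5+4+9+8+5+5+9+6+3+3+9+3+8 = 120
1+2+0 = 3
(Equivalently, 588308655498559633938 mod 9 = 3.)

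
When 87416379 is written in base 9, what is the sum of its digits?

87416379 in base 9 is 202435650.
Digit sum: 2+0+2+4+3+5+6+5+0 = 27.

27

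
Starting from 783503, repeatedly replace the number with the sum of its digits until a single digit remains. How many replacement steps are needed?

2

783503 → 26 → 8 (2 steps)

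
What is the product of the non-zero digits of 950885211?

28800

9×5×8×8×5×2×1×1 = 28800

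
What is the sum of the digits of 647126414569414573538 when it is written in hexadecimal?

647126414569414573538 in base 16 is 2314AEDD6D9E1FBDE2.
Digit sum: 2+3+1+4+10+14+13+13+6+13+9+14+1+15+11+13+14+2 = 158.

158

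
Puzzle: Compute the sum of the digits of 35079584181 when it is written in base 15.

61

35079584181 in base 15 is DA4A50D06.
Digit sum: 13+10+4+10+5+0+13+0+6 = 61.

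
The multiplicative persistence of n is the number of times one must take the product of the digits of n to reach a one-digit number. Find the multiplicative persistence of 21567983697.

2

21567983697 → 34292160 → 0 (2 steps)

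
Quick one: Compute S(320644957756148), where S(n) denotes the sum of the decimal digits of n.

71

3+2+0+6+4+4+9+5+7+7+5+6+1+4+8 = 71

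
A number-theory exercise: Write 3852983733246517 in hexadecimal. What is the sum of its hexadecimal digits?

112

3852983733246517 in base 16 is DB044AEBEDA35.
Digit sum: 13+11+0+4+4+10+14+11+14+13+10+3+5 = 112.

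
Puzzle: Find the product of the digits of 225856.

2×2×5×8×5×6 = 4800

4800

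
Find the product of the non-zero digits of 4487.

896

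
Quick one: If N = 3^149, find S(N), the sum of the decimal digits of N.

306

3^149 = 123329495011708990974900260817232214728824366796574324605061468433916083
Sum of its 72 digits: 306.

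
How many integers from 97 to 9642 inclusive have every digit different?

5049

The integers in [97, 9642] that have every digit different: 97, 98, 102, 103, 104, 105, …, 9641, 9642.
5049 qualify.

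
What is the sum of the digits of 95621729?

41

9+5+6+2+1+7+2+9 = 41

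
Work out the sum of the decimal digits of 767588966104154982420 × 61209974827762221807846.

189

767588966104154982420 × 61209974827762221807846 = 46984101293303355783461378567572340748067320
Sum of its 44 digits: 189.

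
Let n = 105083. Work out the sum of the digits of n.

1+0+5+0+8+3 = 17

17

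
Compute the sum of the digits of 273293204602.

40

2+7+3+2+9+3+2+0+4+6+0+2 = 40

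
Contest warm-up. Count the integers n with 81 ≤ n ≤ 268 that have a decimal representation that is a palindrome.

The integers in [81, 268] that have a decimal representation that is a palindrome: 88, 99, 101, 111, 121, 131, …, 252, 262.
19 qualify.

19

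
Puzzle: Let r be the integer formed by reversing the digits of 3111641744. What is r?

Reversing 3111641744 gives 4471461113.

4471461113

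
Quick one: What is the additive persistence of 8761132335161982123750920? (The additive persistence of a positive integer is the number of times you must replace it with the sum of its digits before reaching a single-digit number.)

8761132335161982123750920 → 95 → 14 → 5 (3 steps)

3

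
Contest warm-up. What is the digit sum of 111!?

693

111! = 1762952551090244663872161047107075788761409536026565516041574063347346955087248316436555574598462315773196047662837978913145847497199871623320096254145331200000000000000000000000000
Sum of its 181 digits: 693.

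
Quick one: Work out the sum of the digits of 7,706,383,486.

7+7+0+6+3+8+3+4+8+6 = 52

52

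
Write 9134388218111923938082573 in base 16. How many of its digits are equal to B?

1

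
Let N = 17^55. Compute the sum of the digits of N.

314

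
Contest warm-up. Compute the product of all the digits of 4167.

4×1×6×7 = 168

168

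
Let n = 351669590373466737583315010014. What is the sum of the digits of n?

121

3+5+1+6+6+9+5+9+0+3+7+3+4+6+6+7+3+7+5+8+3+3+1+5+0+1+0+0+1+4 = 121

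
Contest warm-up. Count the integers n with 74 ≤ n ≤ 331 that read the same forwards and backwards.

The integers in [74, 331] that read the same forwards and backwards: 77, 88, 99, 101, 111, 121, …, 313, 323.
26 qualify.

26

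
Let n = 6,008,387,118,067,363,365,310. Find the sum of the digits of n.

85

6+0+0+8+3+8+7+1+1+8+0+6+7+3+6+3+3+6+5+3+1+0 = 85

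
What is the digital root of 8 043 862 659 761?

8+0+4+3+8+6+2+6+5+9+7+6+1 = 65
6+5 = 11
1+1 = 2

2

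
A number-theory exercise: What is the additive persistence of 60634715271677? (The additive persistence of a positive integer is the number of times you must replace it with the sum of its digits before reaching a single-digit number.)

2

60634715271677 → 62 → 8 (2 steps)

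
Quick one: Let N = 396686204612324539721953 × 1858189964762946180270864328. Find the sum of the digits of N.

211

396686204612324539721953 × 1858189964762946180270864328 = 737118324570522194997371945820002090459236106192584
Sum of its 51 digits: 211.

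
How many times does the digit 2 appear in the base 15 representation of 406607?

406607 in base 15 is 80722.
The digit 2 appears 2 times.

2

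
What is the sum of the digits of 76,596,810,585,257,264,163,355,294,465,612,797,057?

183

7+6+5+9+6+8+1+0+5+8+5+2+5+7+2+6+4+1+6+3+3+5+5+2+9+4+4+6+5+6+1+2+7+9+7+0+5+7 = 183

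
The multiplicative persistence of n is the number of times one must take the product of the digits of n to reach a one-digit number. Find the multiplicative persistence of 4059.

1

4059 → 0 (1 step)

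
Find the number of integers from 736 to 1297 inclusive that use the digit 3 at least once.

105

The integers in [736, 1297] that use the digit 3 at least once: 736, 737, 738, 739, 743, 753, …, 1283, 1293.
105 qualify.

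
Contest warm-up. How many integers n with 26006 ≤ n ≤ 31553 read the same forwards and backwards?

The integers in [26006, 31553] that read the same forwards and backwards: 26062, 26162, 26262, 26362, 26462, 26562, …, 31413, 31513.
56 qualify.

56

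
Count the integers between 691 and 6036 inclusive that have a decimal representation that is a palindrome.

82

The integers in [691, 6036] that have a decimal representation that is a palindrome: 696, 707, 717, 727, 737, 747, …, 5995, 6006.
82 qualify.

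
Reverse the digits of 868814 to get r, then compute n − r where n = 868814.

Reverse of 868814 is 418868.
868814 − 418868 = 449946

449946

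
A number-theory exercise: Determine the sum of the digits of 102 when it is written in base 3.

4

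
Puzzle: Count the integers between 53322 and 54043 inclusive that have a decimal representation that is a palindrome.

7

The integers in [53322, 54043] that have a decimal representation that is a palindrome: 53335, 53435, 53535, 53635, 53735, 53835, 53935.
7 qualify.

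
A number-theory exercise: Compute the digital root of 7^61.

The digital root of n equals n mod 9 (or 9 when 9 | n), so we need 7^61 mod 9.
7^61 ≡ 7 (mod 9), so the digital root is 7.

7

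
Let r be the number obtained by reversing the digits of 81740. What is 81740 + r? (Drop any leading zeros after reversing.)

Reverse of 81740 is 4718.
81740 + 4718 = 86458

86458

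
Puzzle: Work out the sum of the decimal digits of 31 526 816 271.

42

3+1+5+2+6+8+1+6+2+7+1 = 42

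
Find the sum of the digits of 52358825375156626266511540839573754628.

176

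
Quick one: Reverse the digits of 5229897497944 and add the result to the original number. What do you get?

9727845487169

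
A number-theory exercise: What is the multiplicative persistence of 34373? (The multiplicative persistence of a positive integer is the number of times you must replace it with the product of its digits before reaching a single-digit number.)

34373 → 756 → 210 → 0 (3 steps)

3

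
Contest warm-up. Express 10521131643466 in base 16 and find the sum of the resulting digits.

10521131643466 in base 16 is 991A450724A.
Digit sum: 9+9+1+10+4+5+0+7+2+4+10 = 61.

61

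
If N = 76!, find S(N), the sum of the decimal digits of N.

441

76! = 1885494701666050254987932260861146558230394535379329335672487982961844043495537923117729972224000000000000000000
Sum of its 112 digits: 441.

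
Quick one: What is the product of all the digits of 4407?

0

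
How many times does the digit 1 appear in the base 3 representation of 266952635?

266952635 in base 3 is 200121022121011122.
The digit 1 appears 7 times.

7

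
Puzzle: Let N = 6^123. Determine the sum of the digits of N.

423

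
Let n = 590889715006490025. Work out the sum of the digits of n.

78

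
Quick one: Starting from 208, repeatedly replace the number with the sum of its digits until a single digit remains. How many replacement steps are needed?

2

208 → 10 → 1 (2 steps)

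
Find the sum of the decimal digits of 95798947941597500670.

9+5+7+9+8+9+4+7+9+4+1+5+9+7+5+0+0+6+7+0 = 111

111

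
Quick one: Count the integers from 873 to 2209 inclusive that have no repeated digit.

The integers in [873, 2209] that have no repeated digit: 873, 874, 875, 876, 879, 890, …, 2197, 2198.
701 qualify.

701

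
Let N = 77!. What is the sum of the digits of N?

77! = 145183092028285869634070784086308284983740379224208358846781574688061991349156420080065207861248000000000000000000
Sum of its 114 digits: 432.

432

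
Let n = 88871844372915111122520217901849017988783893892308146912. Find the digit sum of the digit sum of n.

12

First digit sum: 255.
2+5+5 = 12.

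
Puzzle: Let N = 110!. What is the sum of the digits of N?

657

110! = 15882455415227429404253703127090772871724410234473563207581748318444567162948183030959960131517678520479243672638179990208521148623422266876757623911219200000000000000000000000000
Sum of its 179 digits: 657.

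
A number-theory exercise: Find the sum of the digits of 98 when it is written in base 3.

6

98 in base 3 is 10122.
Digit sum: 1+0+1+2+2 = 6.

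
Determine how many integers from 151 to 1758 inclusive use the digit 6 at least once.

The integers in [151, 1758] that use the digit 6 at least once: 156, 160, 161, 162, 163, 164, …, 1746, 1756.
467 qualify.

467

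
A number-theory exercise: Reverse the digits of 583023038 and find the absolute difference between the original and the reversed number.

247297347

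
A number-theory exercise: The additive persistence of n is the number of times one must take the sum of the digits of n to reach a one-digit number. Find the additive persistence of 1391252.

1391252 → 23 → 5 (2 steps)

2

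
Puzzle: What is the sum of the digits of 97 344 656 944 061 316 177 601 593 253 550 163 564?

162

9+7+3+4+4+6+5+6+9+4+4+0+6+1+3+1+6+1+7+7+6+0+1+5+9+3+2+5+3+5+5+0+1+6+3+5+6+4 = 162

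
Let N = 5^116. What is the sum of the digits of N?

322

5^116 = 1203706215242022408159986214115579574086313530134617622024961747229099273681640625
Sum of its 82 digits: 322.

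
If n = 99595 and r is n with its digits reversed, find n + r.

159194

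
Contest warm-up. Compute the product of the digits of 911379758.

9×1×1×3×7×9×7×5×8 = 476280

476280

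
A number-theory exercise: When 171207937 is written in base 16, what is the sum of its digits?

171207937 in base 16 is A346D01.
Digit sum: 10+3+4+6+13+0+1 = 37.

37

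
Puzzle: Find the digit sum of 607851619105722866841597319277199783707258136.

6+0+7+8+5+1+6+1+9+1+0+5+7+2+2+8+6+6+8+4+1+5+9+7+3+1+9+2+7+7+1+9+9+7+8+3+7+0+7+2+5+8+1+3+6 = 219

219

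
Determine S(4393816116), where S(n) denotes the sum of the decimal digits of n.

4+3+9+3+8+1+6+1+1+6 = 42

42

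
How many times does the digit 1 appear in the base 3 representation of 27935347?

27935347 in base 3 is 1221120021002111.
The digit 1 appears 7 times.

7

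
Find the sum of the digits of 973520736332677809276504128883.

141

9+7+3+5+2+0+7+3+6+3+3+2+6+7+7+8+0+9+2+7+6+5+0+4+1+2+8+8+8+3 = 141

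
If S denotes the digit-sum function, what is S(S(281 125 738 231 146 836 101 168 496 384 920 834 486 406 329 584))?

9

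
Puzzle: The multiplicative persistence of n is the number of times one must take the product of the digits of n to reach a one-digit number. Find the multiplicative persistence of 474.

474 → 112 → 2 (2 steps)

2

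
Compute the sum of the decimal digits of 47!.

47! = 258623241511168180642964355153611979969197632389120000000000
Sum of its 60 digits: 225.

225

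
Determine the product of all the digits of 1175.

35

1×1×7×5 = 35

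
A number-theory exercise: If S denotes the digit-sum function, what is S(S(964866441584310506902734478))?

First digit sum: 124.
1+2+4 = 7.

7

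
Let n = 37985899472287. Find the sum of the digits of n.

3+7+9+8+5+8+9+9+4+7+2+2+8+7 = 88

88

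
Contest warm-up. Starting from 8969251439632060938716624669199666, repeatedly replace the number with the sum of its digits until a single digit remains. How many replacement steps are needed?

8969251439632060938716624669199666 → 177 → 15 → 6 (3 steps)

3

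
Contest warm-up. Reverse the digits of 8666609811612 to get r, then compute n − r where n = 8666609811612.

Reverse of 8666609811612 is 2161189066668.
8666609811612 − 2161189066668 = 6505420744944

6505420744944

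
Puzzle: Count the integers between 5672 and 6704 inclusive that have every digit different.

527

The integers in [5672, 6704] that have every digit different: 5672, 5673, 5674, 5678, 5679, 5680, …, 6703, 6704.
527 qualify.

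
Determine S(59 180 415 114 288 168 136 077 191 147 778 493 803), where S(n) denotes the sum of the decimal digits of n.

168

5+9+1+8+0+4+1+5+1+1+4+2+8+8+1+6+8+1+3+6+0+7+7+1+9+1+1+4+7+7+7+8+4+9+3+8+0+3 = 168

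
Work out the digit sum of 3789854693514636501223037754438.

141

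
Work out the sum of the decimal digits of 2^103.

110

2^103 = 10141204801825835211973625643008
Sum of its 32 digits: 110.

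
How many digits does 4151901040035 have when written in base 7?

4151901040035 in base 7 is 605651656355130, which has 15 digits.

15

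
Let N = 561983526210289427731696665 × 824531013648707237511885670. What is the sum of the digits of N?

228

561983526210289427731696665 × 824531013648707237511885670 = 463372846520044773685871392878428330482620732600290550
Sum of its 54 digits: 228.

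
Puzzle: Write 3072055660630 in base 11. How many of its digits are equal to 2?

3072055660630 in base 11 is A84940372030.
The digit 2 appears 1 time.

1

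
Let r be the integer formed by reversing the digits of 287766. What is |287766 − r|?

Reverse of 287766 is 667782.
|287766 − 667782| = 380016

380016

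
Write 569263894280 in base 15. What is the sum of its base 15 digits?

88

569263894280 in base 15 is EC1B7DD755.
Digit sum: 14+12+1+11+7+13+13+7+5+5 = 88.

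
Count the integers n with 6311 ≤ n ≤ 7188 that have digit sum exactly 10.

8

The integers in [6311, 7188] that have digit sum exactly 10: 6400, 7003, 7012, 7021, 7030, 7102, 7111, 7120.
8 qualify.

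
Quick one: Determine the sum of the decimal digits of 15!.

15! = 1307674368000
Sum of its 13 digits: 45.

45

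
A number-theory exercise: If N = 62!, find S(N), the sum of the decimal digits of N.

306

62! = 31469973260387937525653122354950764088012280797258232192163168247821107200000000000000
Sum of its 86 digits: 306.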